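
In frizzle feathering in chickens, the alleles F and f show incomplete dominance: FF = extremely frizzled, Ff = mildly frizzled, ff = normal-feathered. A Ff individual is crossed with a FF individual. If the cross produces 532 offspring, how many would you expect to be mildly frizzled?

Punnett square for Ff × FF:
Offspring genotypes: 2 FF, 2 Ff
Phenotype counts: 2 extremely frizzled, 2 mildly frizzled
mildly frizzled: 2 out of 4 → fraction 1/2
Expected count = 1/2 × 532 = 266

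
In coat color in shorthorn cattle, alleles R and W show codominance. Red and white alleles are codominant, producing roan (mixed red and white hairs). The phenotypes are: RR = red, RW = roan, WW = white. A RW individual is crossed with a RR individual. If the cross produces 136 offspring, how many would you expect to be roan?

Punnett square for RW × RR:
Offspring genotypes: 2 RR, 2 RW
Phenotype counts: 2 red, 2 roan
roan: 2 out of 4 → fraction 1/2
Expected count = 1/2 × 136 = 68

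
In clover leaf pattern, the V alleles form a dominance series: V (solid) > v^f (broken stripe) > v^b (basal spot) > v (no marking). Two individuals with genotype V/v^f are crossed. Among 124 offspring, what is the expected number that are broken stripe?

Cross: V/v^f × V/v^f
Allele dominance: V > v^f > v^b > v
Offspring genotypes: 1 V/V, 2 V/v^f, 1 v^f/v^f
Phenotype counts: 3 solid, 1 broken stripe
broken stripe: 1 out of 4 → fraction 1/4
Expected count = 1/4 × 124 = 31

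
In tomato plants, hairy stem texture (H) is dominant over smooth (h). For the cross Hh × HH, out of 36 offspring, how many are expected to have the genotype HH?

Punnett square for Hh × HH:
Offspring genotypes: 2 HH, 2 Hh
Total offspring: 4
Count with target: 2
Probability: 2/4 = 1/2
Expected count = 1/2 × 36 = 18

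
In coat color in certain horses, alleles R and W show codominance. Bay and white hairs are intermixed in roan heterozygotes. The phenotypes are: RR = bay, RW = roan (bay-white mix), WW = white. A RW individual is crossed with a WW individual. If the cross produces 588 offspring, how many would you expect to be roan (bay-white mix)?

Punnett square for RW × WW:
Offspring genotypes: 2 RW, 2 WW
Phenotype counts: 2 roan (bay-white mix), 2 white
roan (bay-white mix): 2 out of 4 → fraction 1/2
Expected count = 1/2 × 588 = 294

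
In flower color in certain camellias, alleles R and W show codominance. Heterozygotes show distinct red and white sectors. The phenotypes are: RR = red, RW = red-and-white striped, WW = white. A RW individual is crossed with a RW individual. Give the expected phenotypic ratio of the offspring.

Punnett square for RW × RW:
Offspring genotypes: 1 RR, 2 RW, 1 WW
Phenotype counts: 1 red, 2 red-and-white striped, 1 white
Ratio: 1 red : 2 red-and-white striped : 1 white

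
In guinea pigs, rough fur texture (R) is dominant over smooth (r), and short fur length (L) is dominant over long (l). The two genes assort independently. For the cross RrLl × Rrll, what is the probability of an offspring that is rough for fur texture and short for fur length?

Dihybrid cross RrLl × Rrll — consider each gene separately:
fur texture: Rr × Rr → 1 RR, 2 Rr, 1 rr → 3 R_ : 1 rr (out of 4)
fur length: Ll × ll → 2 Ll, 2 ll → 2 L_ : 2 ll (out of 4)
Looking for: rough (R_) and short (L_)
P(rough) = 3/4, P(short) = 2/4
P(both) = 3/4 × 2/4 = 6/16 = 3/8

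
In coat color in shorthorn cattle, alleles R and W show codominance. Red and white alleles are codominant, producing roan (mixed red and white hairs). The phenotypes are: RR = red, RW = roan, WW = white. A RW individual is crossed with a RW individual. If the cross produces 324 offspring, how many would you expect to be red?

Punnett square for RW × RW:
Offspring genotypes: 1 RR, 2 RW, 1 WW
Phenotype counts: 1 red, 2 roan, 1 white
red: 1 out of 4 → fraction 1/4
Expected count = 1/4 × 324 = 81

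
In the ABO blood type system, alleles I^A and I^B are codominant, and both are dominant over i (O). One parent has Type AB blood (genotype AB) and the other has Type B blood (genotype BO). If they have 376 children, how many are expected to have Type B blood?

Cross: AB × BO
Possible offspring genotypes: 1 AB, 1 AO, 1 BB, 1 BO
Blood type counts: 1 Type AB, 1 Type A, 2 Type B
Probability of Type B: 2/4 = 1/2
Expected count = 1/2 × 376 = 188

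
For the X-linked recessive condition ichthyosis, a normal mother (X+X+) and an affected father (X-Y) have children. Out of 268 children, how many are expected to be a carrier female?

Cross: X+X+ × X-Y
Offspring: 2 X+X-, 2 X+Y
Probability of a carrier female: 2/4 = 1/2
Expected count = 1/2 × 268 = 134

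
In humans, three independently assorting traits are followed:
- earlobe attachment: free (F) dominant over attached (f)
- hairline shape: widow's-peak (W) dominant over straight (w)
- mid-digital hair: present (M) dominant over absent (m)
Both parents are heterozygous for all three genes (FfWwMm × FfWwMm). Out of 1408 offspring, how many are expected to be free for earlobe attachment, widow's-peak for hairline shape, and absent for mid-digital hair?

Trihybrid cross: FfWwMm × FfWwMm
Each trait segregates independently with a 3:1 phenotypic ratio, so each gene contributes 3/4 (dominant) or 1/4 (recessive).
Target: free (earlobe attachment), widow's-peak (hairline shape), absent (mid-digital hair)
Probability = product of independent per-trait probabilities
= 3/4 × 3/4 × 1/4 = 9/64
Expected count = 9/64 × 1408 = 198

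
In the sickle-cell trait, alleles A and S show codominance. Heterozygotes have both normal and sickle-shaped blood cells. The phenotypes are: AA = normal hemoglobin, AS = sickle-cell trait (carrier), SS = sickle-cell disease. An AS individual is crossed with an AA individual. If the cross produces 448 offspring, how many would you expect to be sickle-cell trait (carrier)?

Punnett square for AS × AA:
Offspring genotypes: 2 AA, 2 AS
Phenotype counts: 2 normal hemoglobin, 2 sickle-cell trait (carrier)
sickle-cell trait (carrier): 2 out of 4 → fraction 1/2
Expected count = 1/2 × 448 = 224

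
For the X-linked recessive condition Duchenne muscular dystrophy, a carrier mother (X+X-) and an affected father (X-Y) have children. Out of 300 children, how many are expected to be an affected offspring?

Cross: X+X- × X-Y
Offspring: 1 X+X-, 1 X+Y, 1 X-X-, 1 X-Y
Probability of an affected offspring: 2/4 = 1/2
Expected count = 1/2 × 300 = 150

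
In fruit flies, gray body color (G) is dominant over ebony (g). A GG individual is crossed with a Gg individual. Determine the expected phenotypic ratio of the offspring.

Punnett square for GG × Gg:
Offspring genotypes: 2 GG, 2 Gg
gray: 4, ebony: 0
Ratio: all gray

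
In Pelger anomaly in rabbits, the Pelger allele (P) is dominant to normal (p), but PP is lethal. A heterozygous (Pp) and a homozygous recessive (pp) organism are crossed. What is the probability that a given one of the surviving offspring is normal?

Cross: Pp × pp
Punnett square offspring (before lethality): 2 Pp, 2 pp
No PP offspring are produced in this cross.
normal: 2 out of 4
Probability: 2/4 = 1/2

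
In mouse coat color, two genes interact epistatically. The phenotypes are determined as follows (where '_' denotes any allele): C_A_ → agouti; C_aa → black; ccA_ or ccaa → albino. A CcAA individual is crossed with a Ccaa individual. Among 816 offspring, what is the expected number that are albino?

Cross: CcAA × Ccaa — consider each gene separately:
C gene: Cc × Cc → 1 CC, 2 Cc, 1 cc → 3 C_ : 1 cc (out of 4)
A gene: AA × aa → 4 Aa → 4 A_ (out of 4)
Genotype classes (out of 4 × 4 = 16): C_A_ = 3×4 = 12; ccA_ = 1×4 = 4
Apply the phenotype rules: C_A_ (12) → agouti; ccA_ (4) → albino
Phenotype counts (out of 16): 12 agouti, 4 albino
albino: 4 out of 16 → fraction 1/4
Expected count = 1/4 × 816 = 204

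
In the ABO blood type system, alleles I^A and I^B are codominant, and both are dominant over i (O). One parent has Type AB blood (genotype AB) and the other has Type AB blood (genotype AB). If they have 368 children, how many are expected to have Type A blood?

Cross: AB × AB
Possible offspring genotypes: 1 AA, 2 AB, 1 BB
Blood type counts: 1 Type A, 2 Type AB, 1 Type B
Probability of Type A: 1/4
Expected count = 1/4 × 368 = 92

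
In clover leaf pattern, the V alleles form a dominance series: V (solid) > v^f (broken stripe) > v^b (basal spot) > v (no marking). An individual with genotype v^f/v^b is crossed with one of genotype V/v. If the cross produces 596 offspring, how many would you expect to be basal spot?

Cross: v^f/v^b × V/v
Allele dominance: V > v^f > v^b > v
Offspring genotypes: 1 V/v^f, 1 v^f/v, 1 V/v^b, 1 v^b/v
Phenotype counts: 2 solid, 1 broken stripe, 1 basal spot
basal spot: 1 out of 4 → fraction 1/4
Expected count = 1/4 × 596 = 149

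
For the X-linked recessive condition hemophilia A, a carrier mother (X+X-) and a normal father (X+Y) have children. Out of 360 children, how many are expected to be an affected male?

Cross: X+X- × X+Y
Offspring: 1 X+X+, 1 X+Y, 1 X+X-, 1 X-Y
Probability of an affected male: 1/4
Expected count = 1/4 × 360 = 90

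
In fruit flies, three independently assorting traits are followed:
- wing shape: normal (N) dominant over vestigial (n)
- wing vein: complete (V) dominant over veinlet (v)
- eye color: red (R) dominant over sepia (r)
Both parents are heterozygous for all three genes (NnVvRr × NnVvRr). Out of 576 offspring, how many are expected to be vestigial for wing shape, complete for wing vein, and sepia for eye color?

Trihybrid cross: NnVvRr × NnVvRr
Each trait segregates independently with a 3:1 phenotypic ratio, so each gene contributes 3/4 (dominant) or 1/4 (recessive).
Target: vestigial (wing shape), complete (wing vein), sepia (eye color)
Probability = product of independent per-trait probabilities
= 1/4 × 3/4 × 1/4 = 3/64
Expected count = 3/64 × 576 = 27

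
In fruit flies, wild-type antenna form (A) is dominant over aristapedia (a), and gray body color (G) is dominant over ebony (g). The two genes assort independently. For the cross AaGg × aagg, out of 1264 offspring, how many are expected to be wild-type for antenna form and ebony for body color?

Dihybrid cross AaGg × aagg — consider each gene separately:
antenna form: Aa × aa → 2 Aa, 2 aa → 2 A_ : 2 aa (out of 4)
body color: Gg × gg → 2 Gg, 2 gg → 2 G_ : 2 gg (out of 4)
Looking for: wild-type (A_) and ebony (gg)
P(wild-type) = 2/4, P(ebony) = 2/4
P(both) = 2/4 × 2/4 = 4/16 = 1/4
Expected count = 1/4 × 1264 = 316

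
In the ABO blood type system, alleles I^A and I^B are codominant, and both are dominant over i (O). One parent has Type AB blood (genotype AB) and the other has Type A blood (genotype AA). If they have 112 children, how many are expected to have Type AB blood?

Cross: AB × AA
Possible offspring genotypes: 2 AA, 2 AB
Blood type counts: 2 Type A, 2 Type AB
Probability of Type AB: 2/4 = 1/2
Expected count = 1/2 × 112 = 56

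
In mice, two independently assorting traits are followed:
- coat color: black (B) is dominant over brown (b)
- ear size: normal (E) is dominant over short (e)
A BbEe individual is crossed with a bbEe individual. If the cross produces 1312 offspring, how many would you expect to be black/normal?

Dihybrid cross BbEe × bbEe — consider each gene separately:
coat color: Bb × bb → 2 Bb, 2 bb → 2 B_ : 2 bb (out of 4)
ear size: Ee × Ee → 1 EE, 2 Ee, 1 ee → 3 E_ : 1 ee (out of 4)
Combine (counts out of 4 × 4 = 16): black/normal (B_E_) = 2×3 = 6; black/short (B_ee) = 2×1 = 2; brown/normal (bbE_) = 2×3 = 6; brown/short (bbee) = 2×1 = 2
Phenotype counts (out of 16): 6 black/normal, 2 black/short, 6 brown/normal, 2 brown/short
black/normal: 6 out of 16 → fraction 3/8
Expected count = 3/8 × 1312 = 492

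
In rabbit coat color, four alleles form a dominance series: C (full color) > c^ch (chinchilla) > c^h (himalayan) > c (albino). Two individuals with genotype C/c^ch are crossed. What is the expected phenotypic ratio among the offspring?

Cross: C/c^ch × C/c^ch
Allele dominance: C > c^ch > c^h > c
Offspring genotypes: 1 C/C, 2 C/c^ch, 1 c^ch/c^ch
Phenotype counts: 3 full color, 1 chinchilla
Ratio: 3 full color : 1 chinchilla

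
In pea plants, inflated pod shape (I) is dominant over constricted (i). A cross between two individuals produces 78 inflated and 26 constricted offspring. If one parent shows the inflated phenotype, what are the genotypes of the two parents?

Observed offspring: 78 inflated, 26 constricted
The observed ratio simplifies to 3:1. Constricted (ii) offspring appear, so each parent must contribute one i allele. The parent stated to show inflated carries I, so it is Ii. The other parent is then either Ii or ii: Ii × ii would give a 1:1 split, whereas Ii × Ii gives 3:1 — matching the data. So both parents are heterozygous (Ii × Ii).
Parent genotypes: Ii × Ii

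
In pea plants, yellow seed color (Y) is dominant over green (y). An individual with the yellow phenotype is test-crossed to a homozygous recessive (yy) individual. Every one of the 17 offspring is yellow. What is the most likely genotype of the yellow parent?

Test cross: ? × yy
All offspring are yellow.
If the unknown parent were heterozygous (Yy), about half of 17 offspring would be green; none are. The unknown parent is most likely homozygous dominant (YY).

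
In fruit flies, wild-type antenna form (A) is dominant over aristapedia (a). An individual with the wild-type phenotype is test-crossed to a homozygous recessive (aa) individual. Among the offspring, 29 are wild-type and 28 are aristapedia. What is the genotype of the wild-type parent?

Test cross: ? × aa
Offspring: 29 wild-type, 28 aristapedia — approximately 1:1.
A 1:1 ratio in a test cross indicates the unknown parent is heterozygous (Aa).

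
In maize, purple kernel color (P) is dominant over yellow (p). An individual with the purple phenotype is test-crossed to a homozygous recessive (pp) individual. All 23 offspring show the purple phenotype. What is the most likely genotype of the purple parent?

Test cross: ? × pp
All offspring are purple.
If the unknown parent were heterozygous (Pp), about half of 23 offspring would be yellow; none are. The unknown parent is most likely homozygous dominant (PP).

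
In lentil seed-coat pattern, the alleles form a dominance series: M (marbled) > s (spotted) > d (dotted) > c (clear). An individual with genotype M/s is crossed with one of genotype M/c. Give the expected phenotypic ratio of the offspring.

Cross: M/s × M/c
Allele dominance: M > s > d > c
Offspring genotypes: 1 M/M, 1 M/c, 1 M/s, 1 s/c
Phenotype counts: 3 marbled, 1 spotted
Ratio: 3 marbled : 1 spotted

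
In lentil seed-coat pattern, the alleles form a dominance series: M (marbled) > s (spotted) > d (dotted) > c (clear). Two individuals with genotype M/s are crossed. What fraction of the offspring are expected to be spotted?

Cross: M/s × M/s
Allele dominance: M > s > d > c
Offspring genotypes: 1 M/M, 2 M/s, 1 s/s
Phenotype counts: 3 marbled, 1 spotted
spotted: 1 out of 4
Probability: 1/4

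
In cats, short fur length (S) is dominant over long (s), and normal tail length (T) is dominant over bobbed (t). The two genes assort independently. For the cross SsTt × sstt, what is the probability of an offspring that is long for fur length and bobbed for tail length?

Dihybrid cross SsTt × sstt — consider each gene separately:
fur length: Ss × ss → 2 Ss, 2 ss → 2 S_ : 2 ss (out of 4)
tail length: Tt × tt → 2 Tt, 2 tt → 2 T_ : 2 tt (out of 4)
Looking for: long (ss) and bobbed (tt)
P(long) = 2/4, P(bobbed) = 2/4
P(both) = 2/4 × 2/4 = 4/16 = 1/4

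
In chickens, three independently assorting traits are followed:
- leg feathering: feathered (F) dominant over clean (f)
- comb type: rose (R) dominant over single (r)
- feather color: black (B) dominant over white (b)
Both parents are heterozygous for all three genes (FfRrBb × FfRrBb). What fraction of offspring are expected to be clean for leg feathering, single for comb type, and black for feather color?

Trihybrid cross: FfRrBb × FfRrBb
Each trait segregates independently with a 3:1 phenotypic ratio, so each gene contributes 3/4 (dominant) or 1/4 (recessive).
Target: clean (leg feathering), single (comb type), black (feather color)
Probability = product of independent per-trait probabilities
= 1/4 × 1/4 × 3/4 = 3/64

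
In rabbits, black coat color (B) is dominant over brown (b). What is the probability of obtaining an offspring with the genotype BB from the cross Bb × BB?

Punnett square for Bb × BB:
Offspring genotypes: 2 BB, 2 Bb
Total offspring: 4
Count with target: 2
Probability: 2/4 = 1/2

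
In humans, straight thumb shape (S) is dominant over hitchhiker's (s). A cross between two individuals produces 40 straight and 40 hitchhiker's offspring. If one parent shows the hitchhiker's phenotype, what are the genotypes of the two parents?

Observed offspring: 40 straight, 40 hitchhiker's
The observed ratio simplifies to 1:1. One parent shows hitchhiker's, so its genotype must be ss. A 1:1 offspring split requires the other parent to be heterozygous (Ss).
Parent genotypes: ss × Ss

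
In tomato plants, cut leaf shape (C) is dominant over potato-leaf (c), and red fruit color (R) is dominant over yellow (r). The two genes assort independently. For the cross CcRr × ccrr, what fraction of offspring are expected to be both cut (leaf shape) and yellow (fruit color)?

Dihybrid cross CcRr × ccrr — consider each gene separately:
leaf shape: Cc × cc → 2 Cc, 2 cc → 2 C_ : 2 cc (out of 4)
fruit color: Rr × rr → 2 Rr, 2 rr → 2 R_ : 2 rr (out of 4)
Looking for: cut (C_) and yellow (rr)
P(cut) = 2/4, P(yellow) = 2/4
P(both) = 2/4 × 2/4 = 4/16 = 1/4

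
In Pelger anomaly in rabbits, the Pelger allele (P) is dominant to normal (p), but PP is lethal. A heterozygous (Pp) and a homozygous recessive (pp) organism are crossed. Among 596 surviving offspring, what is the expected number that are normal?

Cross: Pp × pp
Punnett square offspring (before lethality): 2 Pp, 2 pp
No PP offspring are produced in this cross.
normal: 2 out of 4 → fraction 1/2
Expected count = 1/2 × 596 = 298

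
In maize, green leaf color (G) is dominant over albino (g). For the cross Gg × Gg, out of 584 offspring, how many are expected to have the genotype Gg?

Punnett square for Gg × Gg:
Offspring genotypes: 1 GG, 2 Gg, 1 gg
Total offspring: 4
Count with target: 2
Probability: 2/4 = 1/2
Expected count = 1/2 × 584 = 292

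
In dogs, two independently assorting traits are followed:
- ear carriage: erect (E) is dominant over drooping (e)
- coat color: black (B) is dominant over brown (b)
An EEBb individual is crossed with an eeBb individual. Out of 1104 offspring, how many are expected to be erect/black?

Dihybrid cross EEBb × eeBb — consider each gene separately:
ear carriage: EE × ee → 4 Ee → 4 E_ (out of 4)
coat color: Bb × Bb → 1 BB, 2 Bb, 1 bb → 3 B_ : 1 bb (out of 4)
Combine (counts out of 4 × 4 = 16): erect/black (E_B_) = 4×3 = 12; erect/brown (E_bb) = 4×1 = 4
Phenotype counts (out of 16): 12 erect/black, 4 erect/brown
erect/black: 12 out of 16 → fraction 3/4
Expected count = 3/4 × 1104 = 828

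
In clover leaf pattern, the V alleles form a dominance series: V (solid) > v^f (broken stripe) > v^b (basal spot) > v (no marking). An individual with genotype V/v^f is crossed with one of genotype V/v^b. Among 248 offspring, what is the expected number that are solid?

Cross: V/v^f × V/v^b
Allele dominance: V > v^f > v^b > v
Offspring genotypes: 1 V/V, 1 V/v^b, 1 V/v^f, 1 v^f/v^b
Phenotype counts: 3 solid, 1 broken stripe
solid: 3 out of 4 → fraction 3/4
Expected count = 3/4 × 248 = 186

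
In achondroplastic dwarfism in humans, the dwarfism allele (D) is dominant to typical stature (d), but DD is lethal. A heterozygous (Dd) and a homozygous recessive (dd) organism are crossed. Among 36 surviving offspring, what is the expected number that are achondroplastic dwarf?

Cross: Dd × dd
Punnett square offspring (before lethality): 2 Dd, 2 dd
No DD offspring are produced in this cross.
achondroplastic dwarf: 2 out of 4 → fraction 1/2
Expected count = 1/2 × 36 = 18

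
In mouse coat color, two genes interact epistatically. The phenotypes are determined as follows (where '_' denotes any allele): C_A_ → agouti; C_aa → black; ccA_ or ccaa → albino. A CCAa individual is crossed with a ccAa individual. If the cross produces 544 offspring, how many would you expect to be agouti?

Cross: CCAa × ccAa — consider each gene separately:
C gene: CC × cc → 4 Cc → 4 C_ (out of 4)
A gene: Aa × Aa → 1 AA, 2 Aa, 1 aa → 3 A_ : 1 aa (out of 4)
Genotype classes (out of 4 × 4 = 16): C_A_ = 4×3 = 12; C_aa = 4×1 = 4
Apply the phenotype rules: C_A_ (12) → agouti; C_aa (4) → black
Phenotype counts (out of 16): 12 agouti, 4 black
agouti: 12 out of 16 → fraction 3/4
Expected count = 3/4 × 544 = 408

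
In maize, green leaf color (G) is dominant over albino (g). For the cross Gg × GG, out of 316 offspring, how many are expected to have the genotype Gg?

Punnett square for Gg × GG:
Offspring genotypes: 2 GG, 2 Gg
Total offspring: 4
Count with target: 2
Probability: 2/4 = 1/2
Expected count = 1/2 × 316 = 158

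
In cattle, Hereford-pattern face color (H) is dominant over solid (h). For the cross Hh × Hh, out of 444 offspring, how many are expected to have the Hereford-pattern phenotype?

Punnett square for Hh × Hh:
Offspring genotypes: 1 HH, 2 Hh, 1 hh
Total offspring: 4
Count with target: 3
Probability: 3/4
Expected count = 3/4 × 444 = 333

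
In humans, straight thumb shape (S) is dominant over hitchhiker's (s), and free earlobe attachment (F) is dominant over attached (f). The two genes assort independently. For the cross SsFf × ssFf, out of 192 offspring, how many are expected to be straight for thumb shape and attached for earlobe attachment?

Dihybrid cross SsFf × ssFf — consider each gene separately:
thumb shape: Ss × ss → 2 Ss, 2 ss → 2 S_ : 2 ss (out of 4)
earlobe attachment: Ff × Ff → 1 FF, 2 Ff, 1 ff → 3 F_ : 1 ff (out of 4)
Looking for: straight (S_) and attached (ff)
P(straight) = 2/4, P(attached) = 1/4
P(both) = 2/4 × 1/4 = 2/16 = 1/8
Expected count = 1/8 × 192 = 24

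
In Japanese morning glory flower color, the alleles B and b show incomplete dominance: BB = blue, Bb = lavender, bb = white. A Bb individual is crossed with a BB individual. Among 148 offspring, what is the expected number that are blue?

Punnett square for Bb × BB:
Offspring genotypes: 2 BB, 2 Bb
Phenotype counts: 2 blue, 2 lavender
blue: 2 out of 4 → fraction 1/2
Expected count = 1/2 × 148 = 74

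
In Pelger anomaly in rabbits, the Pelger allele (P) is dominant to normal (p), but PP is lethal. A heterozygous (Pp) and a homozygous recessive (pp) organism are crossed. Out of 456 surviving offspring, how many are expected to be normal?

Cross: Pp × pp
Punnett square offspring (before lethality): 2 Pp, 2 pp
No PP offspring are produced in this cross.
normal: 2 out of 4 → fraction 1/2
Expected count = 1/2 × 456 = 228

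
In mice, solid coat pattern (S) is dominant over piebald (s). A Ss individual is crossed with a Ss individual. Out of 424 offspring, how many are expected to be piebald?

Punnett square for Ss × Ss:
Offspring genotypes: 1 SS, 2 Ss, 1 ss
solid: 3, piebald: 1
piebald: 1 out of 4 → fraction 1/4
Expected count = 1/4 × 424 = 106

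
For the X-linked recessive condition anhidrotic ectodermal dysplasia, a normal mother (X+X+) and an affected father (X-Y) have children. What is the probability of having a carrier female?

Cross: X+X+ × X-Y
Offspring: 2 X+X-, 2 X+Y
Probability of a carrier female: 2/4 = 1/2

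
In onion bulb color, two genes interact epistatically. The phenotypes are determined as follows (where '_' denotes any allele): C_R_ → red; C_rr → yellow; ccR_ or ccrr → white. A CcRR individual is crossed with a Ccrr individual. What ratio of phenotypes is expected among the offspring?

Cross: CcRR × Ccrr — consider each gene separately:
C gene: Cc × Cc → 1 CC, 2 Cc, 1 cc → 3 C_ : 1 cc (out of 4)
R gene: RR × rr → 4 Rr → 4 R_ (out of 4)
Genotype classes (out of 4 × 4 = 16): C_R_ = 3×4 = 12; ccR_ = 1×4 = 4
Apply the phenotype rules: C_R_ (12) → red; ccR_ (4) → white
Phenotype counts (out of 16): 12 red, 4 white
Ratio: 3 red : 1 white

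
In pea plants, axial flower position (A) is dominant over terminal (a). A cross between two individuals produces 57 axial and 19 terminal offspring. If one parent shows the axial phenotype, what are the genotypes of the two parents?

Observed offspring: 57 axial, 19 terminal
The observed ratio simplifies to 3:1. Terminal (aa) offspring appear, so each parent must contribute one a allele. The parent stated to show axial carries A, so it is Aa. The other parent is then either Aa or aa: Aa × aa would give a 1:1 split, whereas Aa × Aa gives 3:1 — matching the data. So both parents are heterozygous (Aa × Aa).
Parent genotypes: Aa × Aa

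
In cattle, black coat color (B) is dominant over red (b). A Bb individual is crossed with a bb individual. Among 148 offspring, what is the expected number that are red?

Punnett square for Bb × bb:
Offspring genotypes: 2 Bb, 2 bb
black: 2, red: 2
red: 2 out of 4 → fraction 1/2
Expected count = 1/2 × 148 = 74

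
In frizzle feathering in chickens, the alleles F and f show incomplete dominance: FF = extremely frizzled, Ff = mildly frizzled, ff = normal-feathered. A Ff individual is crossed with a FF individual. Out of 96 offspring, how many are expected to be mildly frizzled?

Punnett square for Ff × FF:
Offspring genotypes: 2 FF, 2 Ff
Phenotype counts: 2 extremely frizzled, 2 mildly frizzled
mildly frizzled: 2 out of 4 → fraction 1/2
Expected count = 1/2 × 96 = 48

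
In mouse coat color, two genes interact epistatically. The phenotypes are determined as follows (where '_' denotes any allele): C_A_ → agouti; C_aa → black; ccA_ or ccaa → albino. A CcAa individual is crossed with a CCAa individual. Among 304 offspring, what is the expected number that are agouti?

Cross: CcAa × CCAa — consider each gene separately:
C gene: Cc × CC → 2 CC, 2 Cc → 4 C_ (out of 4)
A gene: Aa × Aa → 1 AA, 2 Aa, 1 aa → 3 A_ : 1 aa (out of 4)
Genotype classes (out of 4 × 4 = 16): C_A_ = 4×3 = 12; C_aa = 4×1 = 4
Apply the phenotype rules: C_A_ (12) → agouti; C_aa (4) → black
Phenotype counts (out of 16): 12 agouti, 4 black
agouti: 12 out of 16 → fraction 3/4
Expected count = 3/4 × 304 = 228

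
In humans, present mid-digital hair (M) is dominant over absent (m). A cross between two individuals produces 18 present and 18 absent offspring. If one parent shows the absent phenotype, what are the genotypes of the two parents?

Observed offspring: 18 present, 18 absent
The observed ratio simplifies to 1:1. One parent shows absent, so its genotype must be mm. A 1:1 offspring split requires the other parent to be heterozygous (Mm).
Parent genotypes: mm × Mm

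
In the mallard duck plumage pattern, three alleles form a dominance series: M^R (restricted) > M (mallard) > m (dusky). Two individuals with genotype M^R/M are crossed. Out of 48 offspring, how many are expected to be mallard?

Cross: M^R/M × M^R/M
Allele dominance: M^R > M > m
Offspring genotypes: 1 M^R/M^R, 2 M^R/M, 1 M/M
Phenotype counts: 3 restricted, 1 mallard
mallard: 1 out of 4 → fraction 1/4
Expected count = 1/4 × 48 = 12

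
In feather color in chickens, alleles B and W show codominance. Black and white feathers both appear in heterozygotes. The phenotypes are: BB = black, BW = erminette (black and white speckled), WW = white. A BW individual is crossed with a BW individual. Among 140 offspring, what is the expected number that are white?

Punnett square for BW × BW:
Offspring genotypes: 1 BB, 2 BW, 1 WW
Phenotype counts: 1 black, 2 erminette (black and white speckled), 1 white
white: 1 out of 4 → fraction 1/4
Expected count = 1/4 × 140 = 35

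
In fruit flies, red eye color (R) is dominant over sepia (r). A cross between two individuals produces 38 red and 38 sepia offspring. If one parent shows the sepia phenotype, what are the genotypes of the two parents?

Observed offspring: 38 red, 38 sepia
The observed ratio simplifies to 1:1. One parent shows sepia, so its genotype must be rr. A 1:1 offspring split requires the other parent to be heterozygous (Rr).
Parent genotypes: rr × Rr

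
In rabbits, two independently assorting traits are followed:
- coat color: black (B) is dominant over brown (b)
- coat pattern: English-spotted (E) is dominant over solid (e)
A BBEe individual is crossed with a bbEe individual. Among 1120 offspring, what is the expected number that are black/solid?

Dihybrid cross BBEe × bbEe — consider each gene separately:
coat color: BB × bb → 4 Bb → 4 B_ (out of 4)
coat pattern: Ee × Ee → 1 EE, 2 Ee, 1 ee → 3 E_ : 1 ee (out of 4)
Combine (counts out of 4 × 4 = 16): black/English-spotted (B_E_) = 4×3 = 12; black/solid (B_ee) = 4×1 = 4
Phenotype counts (out of 16): 12 black/English-spotted, 4 black/solid
black/solid: 4 out of 16 → fraction 1/4
Expected count = 1/4 × 1120 = 280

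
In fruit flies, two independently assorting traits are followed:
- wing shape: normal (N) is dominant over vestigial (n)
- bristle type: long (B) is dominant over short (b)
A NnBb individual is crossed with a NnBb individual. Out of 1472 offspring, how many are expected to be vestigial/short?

Dihybrid cross NnBb × NnBb — consider each gene separately:
wing shape: Nn × Nn → 1 NN, 2 Nn, 1 nn → 3 N_ : 1 nn (out of 4)
bristle type: Bb × Bb → 1 BB, 2 Bb, 1 bb → 3 B_ : 1 bb (out of 4)
Combine (counts out of 4 × 4 = 16): normal/long (N_B_) = 3×3 = 9; normal/short (N_bb) = 3×1 = 3; vestigial/long (nnB_) = 1×3 = 3; vestigial/short (nnbb) = 1×1 = 1
Phenotype counts (out of 16): 9 normal/long, 3 normal/short, 3 vestigial/long, 1 vestigial/short
vestigial/short: 1 out of 16 → fraction 1/16
Expected count = 1/16 × 1472 = 92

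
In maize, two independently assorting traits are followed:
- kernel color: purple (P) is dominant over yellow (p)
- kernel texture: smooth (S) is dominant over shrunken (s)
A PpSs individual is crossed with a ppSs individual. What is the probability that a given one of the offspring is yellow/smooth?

Dihybrid cross PpSs × ppSs — consider each gene separately:
kernel color: Pp × pp → 2 Pp, 2 pp → 2 P_ : 2 pp (out of 4)
kernel texture: Ss × Ss → 1 SS, 2 Ss, 1 ss → 3 S_ : 1 ss (out of 4)
Combine (counts out of 4 × 4 = 16): purple/smooth (P_S_) = 2×3 = 6; purple/shrunken (P_ss) = 2×1 = 2; yellow/smooth (ppS_) = 2×3 = 6; yellow/shrunken (ppss) = 2×1 = 2
Phenotype counts (out of 16): 6 purple/smooth, 2 purple/shrunken, 6 yellow/smooth, 2 yellow/shrunken
yellow/smooth: 6 out of 16
Probability: 6/16 = 3/8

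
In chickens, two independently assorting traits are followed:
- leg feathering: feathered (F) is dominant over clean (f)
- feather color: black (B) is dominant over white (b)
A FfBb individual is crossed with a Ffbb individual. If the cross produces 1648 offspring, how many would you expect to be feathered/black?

Dihybrid cross FfBb × Ffbb — consider each gene separately:
leg feathering: Ff × Ff → 1 FF, 2 Ff, 1 ff → 3 F_ : 1 ff (out of 4)
feather color: Bb × bb → 2 Bb, 2 bb → 2 B_ : 2 bb (out of 4)
Combine (counts out of 4 × 4 = 16): feathered/black (F_B_) = 3×2 = 6; feathered/white (F_bb) = 3×2 = 6; clean/black (ffB_) = 1×2 = 2; clean/white (ffbb) = 1×2 = 2
Phenotype counts (out of 16): 6 feathered/black, 6 feathered/white, 2 clean/black, 2 clean/white
feathered/black: 6 out of 16 → fraction 3/8
Expected count = 3/8 × 1648 = 618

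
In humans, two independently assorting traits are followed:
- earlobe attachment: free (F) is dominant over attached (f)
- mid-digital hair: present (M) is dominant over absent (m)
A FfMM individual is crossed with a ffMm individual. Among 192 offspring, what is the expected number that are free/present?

Dihybrid cross FfMM × ffMm — consider each gene separately:
earlobe attachment: Ff × ff → 2 Ff, 2 ff → 2 F_ : 2 ff (out of 4)
mid-digital hair: MM × Mm → 2 MM, 2 Mm → 4 M_ (out of 4)
Combine (counts out of 4 × 4 = 16): free/present (F_M_) = 2×4 = 8; attached/present (ffM_) = 2×4 = 8
Phenotype counts (out of 16): 8 free/present, 8 attached/present
free/present: 8 out of 16 → fraction 1/2
Expected count = 1/2 × 192 = 96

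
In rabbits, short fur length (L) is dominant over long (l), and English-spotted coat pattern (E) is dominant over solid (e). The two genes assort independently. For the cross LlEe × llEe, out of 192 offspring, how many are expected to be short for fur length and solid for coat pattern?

Dihybrid cross LlEe × llEe — consider each gene separately:
fur length: Ll × ll → 2 Ll, 2 ll → 2 L_ : 2 ll (out of 4)
coat pattern: Ee × Ee → 1 EE, 2 Ee, 1 ee → 3 E_ : 1 ee (out of 4)
Looking for: short (L_) and solid (ee)
P(short) = 2/4, P(solid) = 1/4
P(both) = 2/4 × 1/4 = 2/16 = 1/8
Expected count = 1/8 × 192 = 24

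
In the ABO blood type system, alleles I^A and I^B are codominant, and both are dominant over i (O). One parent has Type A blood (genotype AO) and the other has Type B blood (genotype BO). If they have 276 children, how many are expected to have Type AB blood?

Cross: AO × BO
Possible offspring genotypes: 1 AB, 1 AO, 1 BO, 1 OO
Blood type counts: 1 Type AB, 1 Type A, 1 Type B, 1 Type O
Probability of Type AB: 1/4
Expected count = 1/4 × 276 = 69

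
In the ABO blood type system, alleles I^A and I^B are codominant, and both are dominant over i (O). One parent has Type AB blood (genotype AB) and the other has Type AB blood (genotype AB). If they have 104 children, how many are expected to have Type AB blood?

Cross: AB × AB
Possible offspring genotypes: 1 AA, 2 AB, 1 BB
Blood type counts: 1 Type A, 2 Type AB, 1 Type B
Probability of Type AB: 2/4 = 1/2
Expected count = 1/2 × 104 = 52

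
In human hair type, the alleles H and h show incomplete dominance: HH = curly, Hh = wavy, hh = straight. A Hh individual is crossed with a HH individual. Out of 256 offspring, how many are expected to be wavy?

Punnett square for Hh × HH:
Offspring genotypes: 2 HH, 2 Hh
Phenotype counts: 2 curly, 2 wavy
wavy: 2 out of 4 → fraction 1/2
Expected count = 1/2 × 256 = 128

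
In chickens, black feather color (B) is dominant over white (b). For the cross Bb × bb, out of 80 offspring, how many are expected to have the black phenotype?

Punnett square for Bb × bb:
Offspring genotypes: 2 Bb, 2 bb
Total offspring: 4
Count with target: 2
Probability: 2/4 = 1/2
Expected count = 1/2 × 80 = 40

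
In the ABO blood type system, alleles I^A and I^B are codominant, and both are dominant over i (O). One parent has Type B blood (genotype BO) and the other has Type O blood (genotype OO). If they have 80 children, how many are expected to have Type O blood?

Cross: BO × OO
Possible offspring genotypes: 2 BO, 2 OO
Blood type counts: 2 Type B, 2 Type O
Probability of Type O: 2/4 = 1/2
Expected count = 1/2 × 80 = 40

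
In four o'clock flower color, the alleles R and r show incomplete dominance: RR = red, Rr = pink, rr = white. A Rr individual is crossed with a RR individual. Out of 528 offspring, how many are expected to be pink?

Punnett square for Rr × RR:
Offspring genotypes: 2 RR, 2 Rr
Phenotype counts: 2 red, 2 pink
pink: 2 out of 4 → fraction 1/2
Expected count = 1/2 × 528 = 264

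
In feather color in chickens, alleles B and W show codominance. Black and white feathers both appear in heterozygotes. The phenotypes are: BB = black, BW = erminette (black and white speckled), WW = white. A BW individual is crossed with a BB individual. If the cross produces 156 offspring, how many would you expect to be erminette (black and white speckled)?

Punnett square for BW × BB:
Offspring genotypes: 2 BB, 2 BW
Phenotype counts: 2 black, 2 erminette (black and white speckled)
erminette (black and white speckled): 2 out of 4 → fraction 1/2
Expected count = 1/2 × 156 = 78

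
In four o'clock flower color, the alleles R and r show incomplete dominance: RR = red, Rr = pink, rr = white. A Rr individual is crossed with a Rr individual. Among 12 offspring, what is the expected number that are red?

Punnett square for Rr × Rr:
Offspring genotypes: 1 RR, 2 Rr, 1 rr
Phenotype counts: 1 red, 2 pink, 1 white
red: 1 out of 4 → fraction 1/4
Expected count = 1/4 × 12 = 3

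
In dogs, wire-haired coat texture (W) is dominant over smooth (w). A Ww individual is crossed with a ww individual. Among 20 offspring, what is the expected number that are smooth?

Punnett square for Ww × ww:
Offspring genotypes: 2 Ww, 2 ww
wire-haired: 2, smooth: 2
smooth: 2 out of 4 → fraction 1/2
Expected count = 1/2 × 20 = 10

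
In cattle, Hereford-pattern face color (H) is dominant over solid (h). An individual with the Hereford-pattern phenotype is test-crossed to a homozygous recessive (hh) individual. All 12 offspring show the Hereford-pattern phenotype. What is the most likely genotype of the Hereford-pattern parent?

Test cross: ? × hh
All offspring are Hereford-pattern.
If the unknown parent were heterozygous (Hh), about half of 12 offspring would be solid; none are. The unknown parent is most likely homozygous dominant (HH).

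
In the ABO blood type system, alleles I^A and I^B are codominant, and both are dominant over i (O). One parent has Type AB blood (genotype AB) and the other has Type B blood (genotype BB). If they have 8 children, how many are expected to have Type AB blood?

Cross: AB × BB
Possible offspring genotypes: 2 AB, 2 BB
Blood type counts: 2 Type AB, 2 Type B
Probability of Type AB: 2/4 = 1/2
Expected count = 1/2 × 8 = 4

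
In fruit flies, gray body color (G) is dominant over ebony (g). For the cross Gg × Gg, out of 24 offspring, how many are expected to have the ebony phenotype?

Punnett square for Gg × Gg:
Offspring genotypes: 1 GG, 2 Gg, 1 gg
Total offspring: 4
Count with target: 1
Probability: 1/4
Expected count = 1/4 × 24 = 6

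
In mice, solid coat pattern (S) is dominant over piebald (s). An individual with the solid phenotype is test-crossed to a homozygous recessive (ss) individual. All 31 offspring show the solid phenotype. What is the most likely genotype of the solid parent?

Test cross: ? × ss
All offspring are solid.
If the unknown parent were heterozygous (Ss), about half of 31 offspring would be piebald; none are. The unknown parent is most likely homozygous dominant (SS).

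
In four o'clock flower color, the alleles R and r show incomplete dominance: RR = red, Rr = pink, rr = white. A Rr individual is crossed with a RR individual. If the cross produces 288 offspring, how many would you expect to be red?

Punnett square for Rr × RR:
Offspring genotypes: 2 RR, 2 Rr
Phenotype counts: 2 red, 2 pink
red: 2 out of 4 → fraction 1/2
Expected count = 1/2 × 288 = 144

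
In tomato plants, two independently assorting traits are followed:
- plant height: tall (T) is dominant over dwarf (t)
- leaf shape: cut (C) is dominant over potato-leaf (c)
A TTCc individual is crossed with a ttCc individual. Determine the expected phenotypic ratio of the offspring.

Dihybrid cross TTCc × ttCc — consider each gene separately:
plant height: TT × tt → 4 Tt → 4 T_ (out of 4)
leaf shape: Cc × Cc → 1 CC, 2 Cc, 1 cc → 3 C_ : 1 cc (out of 4)
Combine (counts out of 4 × 4 = 16): tall/cut (T_C_) = 4×3 = 12; tall/potato-leaf (T_cc) = 4×1 = 4
Phenotype counts (out of 16): 12 tall/cut, 4 tall/potato-leaf
Ratio: 3 tall/cut : 1 tall/potato-leaf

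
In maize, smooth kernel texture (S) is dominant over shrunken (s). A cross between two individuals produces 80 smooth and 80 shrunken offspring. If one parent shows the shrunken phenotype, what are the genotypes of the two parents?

Observed offspring: 80 smooth, 80 shrunken
The observed ratio simplifies to 1:1. One parent shows shrunken, so its genotype must be ss. A 1:1 offspring split requires the other parent to be heterozygous (Ss).
Parent genotypes: ss × Ss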